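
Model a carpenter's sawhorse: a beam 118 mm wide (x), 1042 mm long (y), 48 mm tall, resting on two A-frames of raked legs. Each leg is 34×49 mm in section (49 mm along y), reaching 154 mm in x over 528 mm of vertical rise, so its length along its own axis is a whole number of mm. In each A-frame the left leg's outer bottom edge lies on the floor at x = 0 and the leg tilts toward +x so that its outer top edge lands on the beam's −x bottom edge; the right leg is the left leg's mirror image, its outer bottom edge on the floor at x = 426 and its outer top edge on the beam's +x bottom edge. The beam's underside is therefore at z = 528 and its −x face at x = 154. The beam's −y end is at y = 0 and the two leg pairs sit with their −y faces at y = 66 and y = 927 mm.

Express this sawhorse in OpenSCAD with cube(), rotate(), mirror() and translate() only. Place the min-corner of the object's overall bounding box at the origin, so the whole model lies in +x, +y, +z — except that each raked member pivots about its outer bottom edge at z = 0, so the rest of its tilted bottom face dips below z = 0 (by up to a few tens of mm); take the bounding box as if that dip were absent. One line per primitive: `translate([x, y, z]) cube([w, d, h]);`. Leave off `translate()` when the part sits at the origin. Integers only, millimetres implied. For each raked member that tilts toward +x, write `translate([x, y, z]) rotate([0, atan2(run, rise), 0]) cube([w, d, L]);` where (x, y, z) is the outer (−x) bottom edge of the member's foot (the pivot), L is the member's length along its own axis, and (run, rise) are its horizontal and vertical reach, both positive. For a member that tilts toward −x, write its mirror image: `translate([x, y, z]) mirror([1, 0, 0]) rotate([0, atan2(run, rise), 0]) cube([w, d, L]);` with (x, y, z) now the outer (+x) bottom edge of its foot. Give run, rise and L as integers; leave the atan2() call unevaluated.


// leg length = √(154² + 528²) = 550
// right-leg outer foot x = 2·154 + 118 = 426
// beam min-corner = (154, 0, 528)
translate([154, 0, 528]) cube([118, 1042, 48]);
translate([0, 66, 0]) rotate([0, atan2(154, 528), 0]) cube([34, 49, 550]);
translate([426, 66, 0]) mirror([1, 0, 0]) rotate([0, atan2(154, 528), 0]) cube([34, 49, 550]);
translate([0, 927, 0]) rotate([0, atan2(154, 528), 0]) cube([34, 49, 550]);
translate([426, 927, 0]) mirror([1, 0, 0]) rotate([0, atan2(154, 528), 0]) cube([34, 49, 550]);


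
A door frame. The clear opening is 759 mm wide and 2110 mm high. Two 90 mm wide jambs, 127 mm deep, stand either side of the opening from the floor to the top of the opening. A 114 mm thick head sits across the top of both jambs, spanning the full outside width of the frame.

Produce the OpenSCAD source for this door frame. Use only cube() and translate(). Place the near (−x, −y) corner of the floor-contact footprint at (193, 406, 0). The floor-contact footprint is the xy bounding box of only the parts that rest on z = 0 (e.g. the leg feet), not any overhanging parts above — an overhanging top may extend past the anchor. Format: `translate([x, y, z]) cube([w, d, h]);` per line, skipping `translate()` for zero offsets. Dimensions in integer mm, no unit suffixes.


translate([193, 406, 0]) cube([90, 127, 2110]);
translate([1042, 406, 0]) cube([90, 127, 2110]);
translate([193, 406, 2110]) cube([939, 127, 114]);


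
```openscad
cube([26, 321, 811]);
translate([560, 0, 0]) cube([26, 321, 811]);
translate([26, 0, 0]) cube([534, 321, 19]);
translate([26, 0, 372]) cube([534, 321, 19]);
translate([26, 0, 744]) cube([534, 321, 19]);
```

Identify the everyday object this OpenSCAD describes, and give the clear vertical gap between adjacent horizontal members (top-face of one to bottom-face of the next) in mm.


A bookshelf. The clear shelf gap is 353 mm.

Two tall side panels with 3 horizontal boards between them — a bookshelf. The first two shelf undersides are at z = 0 and z = 372; with shelf thickness 19, the clear gap is 372 − 0 − 19 = 353 mm.


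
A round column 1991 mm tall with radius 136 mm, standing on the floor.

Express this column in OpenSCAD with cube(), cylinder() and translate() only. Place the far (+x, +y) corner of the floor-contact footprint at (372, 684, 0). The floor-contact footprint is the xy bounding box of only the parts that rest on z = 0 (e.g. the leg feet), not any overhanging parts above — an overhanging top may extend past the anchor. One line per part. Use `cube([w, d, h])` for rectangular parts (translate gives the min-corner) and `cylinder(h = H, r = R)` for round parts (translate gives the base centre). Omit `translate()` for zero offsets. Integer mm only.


translate([236, 548, 0]) cylinder(h = 1991, r = 136);


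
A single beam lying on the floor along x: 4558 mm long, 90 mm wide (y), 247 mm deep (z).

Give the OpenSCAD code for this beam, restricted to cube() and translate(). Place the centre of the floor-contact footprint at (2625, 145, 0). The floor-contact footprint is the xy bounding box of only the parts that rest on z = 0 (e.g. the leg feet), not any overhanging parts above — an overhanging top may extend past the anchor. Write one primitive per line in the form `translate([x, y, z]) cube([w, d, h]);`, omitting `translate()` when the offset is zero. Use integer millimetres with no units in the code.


translate([346, 100, 0]) cube([4558, 90, 247]);


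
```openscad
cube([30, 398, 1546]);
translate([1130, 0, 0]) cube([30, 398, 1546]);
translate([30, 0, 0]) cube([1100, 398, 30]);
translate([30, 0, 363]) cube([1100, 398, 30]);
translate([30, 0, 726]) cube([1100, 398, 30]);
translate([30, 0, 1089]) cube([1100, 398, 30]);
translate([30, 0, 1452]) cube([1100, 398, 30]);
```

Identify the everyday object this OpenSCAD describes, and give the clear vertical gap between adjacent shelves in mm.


A bookshelf. The clear shelf gap is 333 mm.

Two tall side panels with 5 horizontal boards between them — a bookshelf. The first two shelf undersides are at z = 0 and z = 363; with shelf thickness 30, the clear gap is 363 − 0 − 30 = 333 mm.


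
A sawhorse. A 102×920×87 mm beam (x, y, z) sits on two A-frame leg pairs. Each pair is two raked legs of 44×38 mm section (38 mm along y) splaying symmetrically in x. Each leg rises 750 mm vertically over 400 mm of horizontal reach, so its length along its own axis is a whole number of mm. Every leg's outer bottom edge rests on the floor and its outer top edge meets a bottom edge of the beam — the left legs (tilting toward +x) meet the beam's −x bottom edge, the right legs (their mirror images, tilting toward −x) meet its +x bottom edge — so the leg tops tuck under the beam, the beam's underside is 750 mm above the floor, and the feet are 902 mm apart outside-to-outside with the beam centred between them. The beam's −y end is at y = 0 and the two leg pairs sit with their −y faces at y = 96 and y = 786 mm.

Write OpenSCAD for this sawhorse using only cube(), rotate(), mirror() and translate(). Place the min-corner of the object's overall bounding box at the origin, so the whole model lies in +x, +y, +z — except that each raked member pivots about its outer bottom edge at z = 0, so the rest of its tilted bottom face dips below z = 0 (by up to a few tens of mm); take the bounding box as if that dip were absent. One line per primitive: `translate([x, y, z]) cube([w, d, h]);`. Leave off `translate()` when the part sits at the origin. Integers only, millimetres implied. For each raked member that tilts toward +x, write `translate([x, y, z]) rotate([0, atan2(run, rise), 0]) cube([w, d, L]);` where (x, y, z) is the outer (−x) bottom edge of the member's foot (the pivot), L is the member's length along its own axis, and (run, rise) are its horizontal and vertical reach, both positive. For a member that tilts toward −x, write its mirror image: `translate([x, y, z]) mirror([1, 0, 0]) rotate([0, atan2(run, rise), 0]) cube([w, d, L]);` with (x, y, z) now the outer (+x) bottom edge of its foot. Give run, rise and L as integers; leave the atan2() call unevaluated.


translate([400, 0, 750]) cube([102, 920, 87]);
translate([0, 96, 0]) rotate([0, atan2(400, 750), 0]) cube([44, 38, 850]);
translate([902, 96, 0]) mirror([1, 0, 0]) rotate([0, atan2(400, 750), 0]) cube([44, 38, 850]);
translate([0, 786, 0]) rotate([0, atan2(400, 750), 0]) cube([44, 38, 850]);
translate([902, 786, 0]) mirror([1, 0, 0]) rotate([0, atan2(400, 750), 0]) cube([44, 38, 850]);


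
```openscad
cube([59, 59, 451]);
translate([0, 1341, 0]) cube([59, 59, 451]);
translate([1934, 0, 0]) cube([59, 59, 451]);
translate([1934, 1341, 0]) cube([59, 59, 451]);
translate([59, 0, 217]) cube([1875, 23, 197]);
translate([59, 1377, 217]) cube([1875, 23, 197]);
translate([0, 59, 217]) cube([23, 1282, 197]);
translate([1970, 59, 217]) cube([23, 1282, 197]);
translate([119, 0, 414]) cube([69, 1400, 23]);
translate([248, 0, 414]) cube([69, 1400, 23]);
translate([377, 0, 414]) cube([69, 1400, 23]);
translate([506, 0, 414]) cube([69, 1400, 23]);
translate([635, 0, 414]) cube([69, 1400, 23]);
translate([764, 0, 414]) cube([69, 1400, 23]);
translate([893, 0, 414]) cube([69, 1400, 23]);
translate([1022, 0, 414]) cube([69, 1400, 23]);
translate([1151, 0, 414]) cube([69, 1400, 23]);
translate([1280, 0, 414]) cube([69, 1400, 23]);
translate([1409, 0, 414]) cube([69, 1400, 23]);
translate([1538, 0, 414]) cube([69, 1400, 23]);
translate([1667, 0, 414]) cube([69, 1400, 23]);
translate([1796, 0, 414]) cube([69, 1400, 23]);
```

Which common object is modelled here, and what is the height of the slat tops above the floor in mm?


A bed frame. The slat-top height is 437 mm.

Four posts, four rails, and a row of slats — a bed frame. Slats sit on the rails at z = 217 + 197 = 414; with slat thickness 23, the top is 437 mm.


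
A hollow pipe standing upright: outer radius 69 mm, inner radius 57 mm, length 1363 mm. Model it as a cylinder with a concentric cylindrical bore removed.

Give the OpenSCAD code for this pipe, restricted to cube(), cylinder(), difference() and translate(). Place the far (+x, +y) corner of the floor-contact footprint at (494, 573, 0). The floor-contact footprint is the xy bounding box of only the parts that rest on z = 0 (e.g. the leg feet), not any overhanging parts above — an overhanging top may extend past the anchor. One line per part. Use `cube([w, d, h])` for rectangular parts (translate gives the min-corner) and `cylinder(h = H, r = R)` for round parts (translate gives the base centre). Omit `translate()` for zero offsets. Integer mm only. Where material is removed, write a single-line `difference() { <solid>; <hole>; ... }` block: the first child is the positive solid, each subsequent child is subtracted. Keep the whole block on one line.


difference() { translate([425, 504, 0]) cylinder(h = 1363, r = 69); translate([425, 504, 0]) cylinder(h = 1363, r = 57); }


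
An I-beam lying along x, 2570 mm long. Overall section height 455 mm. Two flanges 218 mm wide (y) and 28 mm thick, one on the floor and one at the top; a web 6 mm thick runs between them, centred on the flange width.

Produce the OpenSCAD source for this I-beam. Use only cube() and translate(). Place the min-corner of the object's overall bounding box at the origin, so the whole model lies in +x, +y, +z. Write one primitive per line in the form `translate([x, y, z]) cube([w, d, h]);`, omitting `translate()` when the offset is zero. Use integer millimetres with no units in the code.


cube([2570, 218, 28]);
translate([0, 106, 28]) cube([2570, 6, 399]);
translate([0, 0, 427]) cube([2570, 218, 28]);


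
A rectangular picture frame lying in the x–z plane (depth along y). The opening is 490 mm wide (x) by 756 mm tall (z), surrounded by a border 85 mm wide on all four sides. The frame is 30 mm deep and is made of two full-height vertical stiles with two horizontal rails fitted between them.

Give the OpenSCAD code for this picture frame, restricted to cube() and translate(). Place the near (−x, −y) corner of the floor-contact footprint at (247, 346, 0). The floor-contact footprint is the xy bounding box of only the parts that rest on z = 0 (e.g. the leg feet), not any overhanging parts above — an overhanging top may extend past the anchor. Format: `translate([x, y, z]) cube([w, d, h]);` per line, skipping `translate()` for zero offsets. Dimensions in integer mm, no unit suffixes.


translate([247, 346, 0]) cube([85, 30, 926]);
translate([822, 346, 0]) cube([85, 30, 926]);
translate([332, 346, 0]) cube([490, 30, 85]);
translate([332, 346, 841]) cube([490, 30, 85]);


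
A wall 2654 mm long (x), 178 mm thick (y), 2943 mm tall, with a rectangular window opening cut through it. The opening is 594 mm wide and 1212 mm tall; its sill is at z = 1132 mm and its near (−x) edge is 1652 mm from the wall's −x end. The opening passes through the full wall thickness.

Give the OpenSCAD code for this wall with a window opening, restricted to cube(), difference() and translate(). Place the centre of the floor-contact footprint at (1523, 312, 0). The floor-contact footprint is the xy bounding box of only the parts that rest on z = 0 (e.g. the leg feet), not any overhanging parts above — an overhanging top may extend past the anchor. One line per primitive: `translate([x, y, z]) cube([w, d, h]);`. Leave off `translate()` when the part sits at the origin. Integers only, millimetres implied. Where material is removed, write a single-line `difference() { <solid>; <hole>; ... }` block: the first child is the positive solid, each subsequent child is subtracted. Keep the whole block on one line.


difference() { translate([196, 223, 0]) cube([2654, 178, 2943]); translate([1848, 223, 1132]) cube([594, 178, 1212]); }


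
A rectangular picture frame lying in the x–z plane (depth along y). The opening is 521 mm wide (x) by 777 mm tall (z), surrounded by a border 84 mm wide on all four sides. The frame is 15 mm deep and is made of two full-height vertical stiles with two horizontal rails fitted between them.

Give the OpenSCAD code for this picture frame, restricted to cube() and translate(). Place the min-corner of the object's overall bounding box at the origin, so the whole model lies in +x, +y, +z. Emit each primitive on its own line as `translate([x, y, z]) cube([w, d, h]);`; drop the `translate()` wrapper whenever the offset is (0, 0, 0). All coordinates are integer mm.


cube([84, 15, 945]);
translate([605, 0, 0]) cube([84, 15, 945]);
translate([84, 0, 0]) cube([521, 15, 84]);
translate([84, 0, 861]) cube([521, 15, 84]);


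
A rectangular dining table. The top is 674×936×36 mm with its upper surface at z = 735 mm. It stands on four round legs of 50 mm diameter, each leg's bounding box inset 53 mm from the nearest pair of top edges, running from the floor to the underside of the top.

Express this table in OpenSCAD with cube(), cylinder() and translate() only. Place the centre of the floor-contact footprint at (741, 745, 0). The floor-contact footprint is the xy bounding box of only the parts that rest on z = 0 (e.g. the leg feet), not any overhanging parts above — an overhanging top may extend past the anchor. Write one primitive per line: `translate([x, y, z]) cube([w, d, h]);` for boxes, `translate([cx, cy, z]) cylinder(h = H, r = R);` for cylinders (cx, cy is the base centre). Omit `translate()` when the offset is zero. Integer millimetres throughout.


translate([404, 277, 699]) cube([674, 936, 36]);
translate([482, 355, 0]) cylinder(h = 699, r = 25);
translate([1000, 355, 0]) cylinder(h = 699, r = 25);
translate([482, 1135, 0]) cylinder(h = 699, r = 25);
translate([1000, 1135, 0]) cylinder(h = 699, r = 25);


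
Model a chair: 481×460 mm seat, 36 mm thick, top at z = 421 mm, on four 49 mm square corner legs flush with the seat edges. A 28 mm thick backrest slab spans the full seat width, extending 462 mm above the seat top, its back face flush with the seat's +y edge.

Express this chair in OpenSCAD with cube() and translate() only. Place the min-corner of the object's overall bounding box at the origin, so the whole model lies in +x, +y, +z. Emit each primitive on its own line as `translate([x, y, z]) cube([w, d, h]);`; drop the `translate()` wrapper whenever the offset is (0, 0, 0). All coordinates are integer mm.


translate([0, 0, 385]) cube([481, 460, 36]);
cube([49, 49, 385]);
translate([432, 0, 0]) cube([49, 49, 385]);
translate([0, 411, 0]) cube([49, 49, 385]);
translate([432, 411, 0]) cube([49, 49, 385]);
translate([0, 432, 421]) cube([481, 28, 462]);


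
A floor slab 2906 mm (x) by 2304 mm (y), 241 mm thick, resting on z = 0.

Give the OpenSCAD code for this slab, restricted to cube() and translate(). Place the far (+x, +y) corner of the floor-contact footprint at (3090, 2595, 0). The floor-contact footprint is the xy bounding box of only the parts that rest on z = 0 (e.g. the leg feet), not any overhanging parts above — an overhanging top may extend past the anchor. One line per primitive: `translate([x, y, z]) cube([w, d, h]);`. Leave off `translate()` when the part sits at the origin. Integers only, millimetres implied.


translate([184, 291, 0]) cube([2906, 2304, 241]);


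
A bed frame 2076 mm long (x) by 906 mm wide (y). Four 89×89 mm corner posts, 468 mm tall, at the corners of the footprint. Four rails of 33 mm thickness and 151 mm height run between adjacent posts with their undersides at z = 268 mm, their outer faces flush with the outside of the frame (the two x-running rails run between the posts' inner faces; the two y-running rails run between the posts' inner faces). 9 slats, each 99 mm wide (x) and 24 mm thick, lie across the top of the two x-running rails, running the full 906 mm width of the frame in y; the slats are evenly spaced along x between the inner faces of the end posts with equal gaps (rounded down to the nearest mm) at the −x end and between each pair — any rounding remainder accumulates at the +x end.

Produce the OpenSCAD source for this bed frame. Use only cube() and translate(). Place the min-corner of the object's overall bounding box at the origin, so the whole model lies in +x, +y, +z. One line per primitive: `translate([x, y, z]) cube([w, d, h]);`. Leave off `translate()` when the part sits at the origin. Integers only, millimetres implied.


cube([89, 89, 468]);
translate([0, 817, 0]) cube([89, 89, 468]);
translate([1987, 0, 0]) cube([89, 89, 468]);
translate([1987, 817, 0]) cube([89, 89, 468]);
translate([89, 0, 268]) cube([1898, 33, 151]);
translate([89, 873, 268]) cube([1898, 33, 151]);
translate([0, 89, 268]) cube([33, 728, 151]);
translate([2043, 89, 268]) cube([33, 728, 151]);
translate([189, 0, 419]) cube([99, 906, 24]);
translate([388, 0, 419]) cube([99, 906, 24]);
translate([587, 0, 419]) cube([99, 906, 24]);
translate([786, 0, 419]) cube([99, 906, 24]);
translate([985, 0, 419]) cube([99, 906, 24]);
translate([1184, 0, 419]) cube([99, 906, 24]);
translate([1383, 0, 419]) cube([99, 906, 24]);
translate([1582, 0, 419]) cube([99, 906, 24]);
translate([1781, 0, 419]) cube([99, 906, 24]);


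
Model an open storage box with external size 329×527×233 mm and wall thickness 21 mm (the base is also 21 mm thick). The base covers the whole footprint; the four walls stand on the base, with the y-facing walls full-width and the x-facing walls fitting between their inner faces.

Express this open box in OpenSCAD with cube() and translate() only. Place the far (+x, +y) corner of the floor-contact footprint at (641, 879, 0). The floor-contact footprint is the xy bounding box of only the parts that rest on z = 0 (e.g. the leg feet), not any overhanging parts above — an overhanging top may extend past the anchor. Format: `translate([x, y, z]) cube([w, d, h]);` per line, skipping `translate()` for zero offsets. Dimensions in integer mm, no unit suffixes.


translate([312, 352, 0]) cube([329, 527, 21]);
translate([312, 352, 21]) cube([329, 21, 212]);
translate([312, 858, 21]) cube([329, 21, 212]);
translate([312, 373, 21]) cube([21, 485, 212]);
translate([620, 373, 21]) cube([21, 485, 212]);


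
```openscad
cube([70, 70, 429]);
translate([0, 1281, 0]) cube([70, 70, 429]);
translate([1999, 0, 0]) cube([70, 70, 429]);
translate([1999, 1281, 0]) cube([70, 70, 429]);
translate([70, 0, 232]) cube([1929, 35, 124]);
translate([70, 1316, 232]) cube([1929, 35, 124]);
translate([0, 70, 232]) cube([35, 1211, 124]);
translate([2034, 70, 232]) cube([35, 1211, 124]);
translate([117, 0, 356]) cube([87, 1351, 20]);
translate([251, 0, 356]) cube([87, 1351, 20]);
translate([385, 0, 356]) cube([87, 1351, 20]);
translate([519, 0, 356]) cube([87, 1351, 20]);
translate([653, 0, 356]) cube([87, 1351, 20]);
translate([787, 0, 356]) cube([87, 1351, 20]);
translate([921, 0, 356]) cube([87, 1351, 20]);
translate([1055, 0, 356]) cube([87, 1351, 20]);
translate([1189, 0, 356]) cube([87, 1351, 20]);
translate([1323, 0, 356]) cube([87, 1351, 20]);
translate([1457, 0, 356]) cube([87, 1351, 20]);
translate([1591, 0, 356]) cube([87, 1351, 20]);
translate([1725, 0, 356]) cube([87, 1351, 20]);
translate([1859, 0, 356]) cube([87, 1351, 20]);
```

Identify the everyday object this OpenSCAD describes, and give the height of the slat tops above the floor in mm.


A bed frame. The slat-top height is 376 mm.

Four posts, four rails, and a row of slats — a bed frame. Slats sit on the rails at z = 232 + 124 = 356; with slat thickness 20, the top is 376 mm.


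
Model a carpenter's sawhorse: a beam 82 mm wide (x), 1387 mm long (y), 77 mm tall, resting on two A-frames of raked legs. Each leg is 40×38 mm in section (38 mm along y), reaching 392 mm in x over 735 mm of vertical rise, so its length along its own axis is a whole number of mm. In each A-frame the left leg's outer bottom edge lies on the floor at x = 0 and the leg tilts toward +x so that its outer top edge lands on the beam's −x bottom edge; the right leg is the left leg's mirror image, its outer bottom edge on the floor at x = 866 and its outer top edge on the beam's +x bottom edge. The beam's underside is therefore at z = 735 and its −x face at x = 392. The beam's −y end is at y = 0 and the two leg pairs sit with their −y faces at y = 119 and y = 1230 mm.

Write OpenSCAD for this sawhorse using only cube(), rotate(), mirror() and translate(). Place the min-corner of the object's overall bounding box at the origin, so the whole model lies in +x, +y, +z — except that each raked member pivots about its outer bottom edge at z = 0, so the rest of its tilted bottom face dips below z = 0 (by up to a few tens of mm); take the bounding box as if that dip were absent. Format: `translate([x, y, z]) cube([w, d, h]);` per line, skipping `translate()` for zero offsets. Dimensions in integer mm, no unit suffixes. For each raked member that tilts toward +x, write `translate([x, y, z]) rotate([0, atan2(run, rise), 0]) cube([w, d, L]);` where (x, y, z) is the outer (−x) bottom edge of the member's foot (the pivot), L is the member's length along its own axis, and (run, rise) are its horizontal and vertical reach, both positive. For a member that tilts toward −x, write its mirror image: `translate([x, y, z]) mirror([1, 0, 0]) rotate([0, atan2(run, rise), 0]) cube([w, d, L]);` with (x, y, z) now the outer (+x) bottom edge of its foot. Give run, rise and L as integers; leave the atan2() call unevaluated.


// leg length = √(392² + 735²) = 833
// right-leg outer foot x = 2·392 + 82 = 866
// beam min-corner = (392, 0, 735)
translate([392, 0, 735]) cube([82, 1387, 77]);
translate([0, 119, 0]) rotate([0, atan2(392, 735), 0]) cube([40, 38, 833]);
translate([866, 119, 0]) mirror([1, 0, 0]) rotate([0, atan2(392, 735), 0]) cube([40, 38, 833]);
translate([0, 1230, 0]) rotate([0, atan2(392, 735), 0]) cube([40, 38, 833]);
translate([866, 1230, 0]) mirror([1, 0, 0]) rotate([0, atan2(392, 735), 0]) cube([40, 38, 833]);


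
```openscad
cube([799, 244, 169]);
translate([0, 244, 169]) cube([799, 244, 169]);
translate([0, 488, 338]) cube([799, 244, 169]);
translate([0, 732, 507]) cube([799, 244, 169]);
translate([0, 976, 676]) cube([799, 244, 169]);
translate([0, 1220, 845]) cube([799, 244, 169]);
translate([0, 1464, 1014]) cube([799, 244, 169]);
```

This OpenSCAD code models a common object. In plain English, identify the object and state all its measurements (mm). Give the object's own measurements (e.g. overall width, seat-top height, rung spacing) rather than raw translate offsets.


A straight staircase of 7 solid steps. Each step is 799 mm wide (x), 244 mm deep (y, the going) and 169 mm tall (the rise). The first step rests on the floor; each subsequent step sits one going further in +y and one rise higher in +z, directly behind and above the previous step with no overlap.


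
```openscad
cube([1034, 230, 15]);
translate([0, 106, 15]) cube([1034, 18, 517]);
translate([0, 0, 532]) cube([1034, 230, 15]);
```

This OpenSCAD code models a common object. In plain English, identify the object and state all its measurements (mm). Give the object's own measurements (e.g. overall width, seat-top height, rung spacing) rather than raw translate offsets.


An I-beam lying along x, 1034 mm long. Overall section height 547 mm. Two flanges 230 mm wide (y) and 15 mm thick, one on the floor and one at the top; a web 18 mm thick runs between them, centred on the flange width.


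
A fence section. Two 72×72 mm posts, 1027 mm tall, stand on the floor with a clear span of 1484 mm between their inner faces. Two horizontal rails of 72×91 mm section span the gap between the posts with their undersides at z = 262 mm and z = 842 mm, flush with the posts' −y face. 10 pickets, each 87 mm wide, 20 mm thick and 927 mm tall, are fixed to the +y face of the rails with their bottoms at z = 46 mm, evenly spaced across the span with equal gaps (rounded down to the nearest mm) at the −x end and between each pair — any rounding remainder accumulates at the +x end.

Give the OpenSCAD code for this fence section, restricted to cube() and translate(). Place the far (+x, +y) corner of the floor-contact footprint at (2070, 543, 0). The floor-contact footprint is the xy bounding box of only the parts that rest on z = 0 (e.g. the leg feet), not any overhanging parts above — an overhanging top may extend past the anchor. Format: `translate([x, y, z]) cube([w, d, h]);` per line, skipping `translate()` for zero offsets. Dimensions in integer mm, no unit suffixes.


translate([442, 471, 0]) cube([72, 72, 1027]);
translate([1998, 471, 0]) cube([72, 72, 1027]);
translate([514, 471, 262]) cube([1484, 72, 91]);
translate([514, 471, 842]) cube([1484, 72, 91]);
translate([569, 543, 46]) cube([87, 20, 927]);
translate([711, 543, 46]) cube([87, 20, 927]);
translate([853, 543, 46]) cube([87, 20, 927]);
translate([995, 543, 46]) cube([87, 20, 927]);
translate([1137, 543, 46]) cube([87, 20, 927]);
translate([1279, 543, 46]) cube([87, 20, 927]);
translate([1421, 543, 46]) cube([87, 20, 927]);
translate([1563, 543, 46]) cube([87, 20, 927]);
translate([1705, 543, 46]) cube([87, 20, 927]);
translate([1847, 543, 46]) cube([87, 20, 927]);


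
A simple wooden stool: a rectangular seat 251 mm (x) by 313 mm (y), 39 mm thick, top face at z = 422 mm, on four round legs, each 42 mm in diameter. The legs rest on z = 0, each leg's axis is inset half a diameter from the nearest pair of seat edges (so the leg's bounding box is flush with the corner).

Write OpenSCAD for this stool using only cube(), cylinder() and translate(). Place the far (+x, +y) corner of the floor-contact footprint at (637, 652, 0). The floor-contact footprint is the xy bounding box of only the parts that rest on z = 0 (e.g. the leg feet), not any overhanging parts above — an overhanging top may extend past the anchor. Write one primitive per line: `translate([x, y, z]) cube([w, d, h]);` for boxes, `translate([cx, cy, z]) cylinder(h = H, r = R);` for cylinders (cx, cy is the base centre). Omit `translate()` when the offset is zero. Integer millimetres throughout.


translate([386, 339, 383]) cube([251, 313, 39]);
translate([407, 360, 0]) cylinder(h = 383, r = 21);
translate([616, 360, 0]) cylinder(h = 383, r = 21);
translate([407, 631, 0]) cylinder(h = 383, r = 21);
translate([616, 631, 0]) cylinder(h = 383, r = 21);


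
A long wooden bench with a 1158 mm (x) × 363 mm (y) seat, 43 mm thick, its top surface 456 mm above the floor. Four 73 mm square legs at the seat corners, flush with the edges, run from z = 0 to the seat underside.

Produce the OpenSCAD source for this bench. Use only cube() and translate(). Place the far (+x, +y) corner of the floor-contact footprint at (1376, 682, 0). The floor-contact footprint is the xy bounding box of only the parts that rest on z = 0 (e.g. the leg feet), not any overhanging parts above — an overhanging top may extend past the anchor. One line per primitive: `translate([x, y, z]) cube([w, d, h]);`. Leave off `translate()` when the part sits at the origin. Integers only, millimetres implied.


// leg_h = 456 − 43 = 413
translate([218, 319, 413]) cube([1158, 363, 43]);
translate([218, 319, 0]) cube([73, 73, 413]);
translate([218, 609, 0]) cube([73, 73, 413]);
translate([1303, 319, 0]) cube([73, 73, 413]);
translate([1303, 609, 0]) cube([73, 73, 413]);


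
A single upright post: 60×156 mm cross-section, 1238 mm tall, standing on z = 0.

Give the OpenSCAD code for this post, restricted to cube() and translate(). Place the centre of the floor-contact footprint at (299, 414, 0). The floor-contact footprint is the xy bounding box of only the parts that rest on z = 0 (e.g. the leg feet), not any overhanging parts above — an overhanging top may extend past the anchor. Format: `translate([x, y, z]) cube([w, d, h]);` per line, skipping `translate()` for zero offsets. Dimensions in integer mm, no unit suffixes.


translate([269, 336, 0]) cube([60, 156, 1238]);


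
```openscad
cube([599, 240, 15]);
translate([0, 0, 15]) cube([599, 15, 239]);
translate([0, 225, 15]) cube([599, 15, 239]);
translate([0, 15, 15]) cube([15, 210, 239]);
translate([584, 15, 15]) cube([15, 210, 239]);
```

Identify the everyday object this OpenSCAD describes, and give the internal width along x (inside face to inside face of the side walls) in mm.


An open box. The internal width is 569 mm.

A 599×240 base slab with four walls standing on it — an open box. The base is 599 mm wide and the walls are 15 mm thick, so the internal width is 599 − 2 × 15 = 569 mm.


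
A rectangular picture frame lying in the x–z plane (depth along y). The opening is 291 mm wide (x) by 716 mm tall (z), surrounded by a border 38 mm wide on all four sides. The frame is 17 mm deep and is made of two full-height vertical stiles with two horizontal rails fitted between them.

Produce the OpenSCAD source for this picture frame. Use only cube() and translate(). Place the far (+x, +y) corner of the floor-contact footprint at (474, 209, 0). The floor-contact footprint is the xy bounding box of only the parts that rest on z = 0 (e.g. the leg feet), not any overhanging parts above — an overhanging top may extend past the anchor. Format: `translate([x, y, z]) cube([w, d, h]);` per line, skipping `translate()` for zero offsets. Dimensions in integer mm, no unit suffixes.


translate([107, 192, 0]) cube([38, 17, 792]);
translate([436, 192, 0]) cube([38, 17, 792]);
translate([145, 192, 0]) cube([291, 17, 38]);
translate([145, 192, 754]) cube([291, 17, 38]);


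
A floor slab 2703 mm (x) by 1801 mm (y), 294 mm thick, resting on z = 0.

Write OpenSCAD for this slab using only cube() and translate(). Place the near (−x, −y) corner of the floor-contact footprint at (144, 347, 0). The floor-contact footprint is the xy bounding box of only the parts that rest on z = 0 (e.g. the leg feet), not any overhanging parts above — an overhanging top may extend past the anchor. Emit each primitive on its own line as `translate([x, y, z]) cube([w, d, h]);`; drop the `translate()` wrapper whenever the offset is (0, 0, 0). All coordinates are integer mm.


translate([144, 347, 0]) cube([2703, 1801, 294]);


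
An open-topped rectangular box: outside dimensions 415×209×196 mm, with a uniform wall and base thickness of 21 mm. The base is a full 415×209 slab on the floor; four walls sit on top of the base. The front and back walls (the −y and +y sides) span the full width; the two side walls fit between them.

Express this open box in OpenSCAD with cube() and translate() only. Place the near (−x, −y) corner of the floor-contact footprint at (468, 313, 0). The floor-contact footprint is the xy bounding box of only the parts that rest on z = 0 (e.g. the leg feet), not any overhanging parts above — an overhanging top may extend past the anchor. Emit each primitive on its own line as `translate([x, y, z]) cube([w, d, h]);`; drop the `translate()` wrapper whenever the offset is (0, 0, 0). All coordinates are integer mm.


translate([468, 313, 0]) cube([415, 209, 21]);
translate([468, 313, 21]) cube([415, 21, 175]);
translate([468, 501, 21]) cube([415, 21, 175]);
translate([468, 334, 21]) cube([21, 167, 175]);
translate([862, 334, 21]) cube([21, 167, 175]);


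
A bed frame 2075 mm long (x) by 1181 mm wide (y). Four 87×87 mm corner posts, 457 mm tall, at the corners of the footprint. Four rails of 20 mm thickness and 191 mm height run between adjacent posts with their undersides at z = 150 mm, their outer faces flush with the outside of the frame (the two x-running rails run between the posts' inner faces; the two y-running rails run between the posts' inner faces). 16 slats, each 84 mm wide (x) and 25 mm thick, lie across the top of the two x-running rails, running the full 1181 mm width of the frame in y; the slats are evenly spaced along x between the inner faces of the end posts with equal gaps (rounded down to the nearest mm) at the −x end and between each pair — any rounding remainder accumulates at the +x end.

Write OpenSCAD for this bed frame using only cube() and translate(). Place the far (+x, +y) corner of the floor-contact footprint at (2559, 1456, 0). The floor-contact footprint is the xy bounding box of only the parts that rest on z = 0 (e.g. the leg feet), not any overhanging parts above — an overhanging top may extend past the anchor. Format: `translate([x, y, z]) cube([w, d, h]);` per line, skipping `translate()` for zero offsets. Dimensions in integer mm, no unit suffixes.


translate([484, 275, 0]) cube([87, 87, 457]);
translate([484, 1369, 0]) cube([87, 87, 457]);
translate([2472, 275, 0]) cube([87, 87, 457]);
translate([2472, 1369, 0]) cube([87, 87, 457]);
translate([571, 275, 150]) cube([1901, 20, 191]);
translate([571, 1436, 150]) cube([1901, 20, 191]);
translate([484, 362, 150]) cube([20, 1007, 191]);
translate([2539, 362, 150]) cube([20, 1007, 191]);
translate([603, 275, 341]) cube([84, 1181, 25]);
translate([719, 275, 341]) cube([84, 1181, 25]);
translate([835, 275, 341]) cube([84, 1181, 25]);
translate([951, 275, 341]) cube([84, 1181, 25]);
translate([1067, 275, 341]) cube([84, 1181, 25]);
translate([1183, 275, 341]) cube([84, 1181, 25]);
translate([1299, 275, 341]) cube([84, 1181, 25]);
translate([1415, 275, 341]) cube([84, 1181, 25]);
translate([1531, 275, 341]) cube([84, 1181, 25]);
translate([1647, 275, 341]) cube([84, 1181, 25]);
translate([1763, 275, 341]) cube([84, 1181, 25]);
translate([1879, 275, 341]) cube([84, 1181, 25]);
translate([1995, 275, 341]) cube([84, 1181, 25]);
translate([2111, 275, 341]) cube([84, 1181, 25]);
translate([2227, 275, 341]) cube([84, 1181, 25]);
translate([2343, 275, 341]) cube([84, 1181, 25]);


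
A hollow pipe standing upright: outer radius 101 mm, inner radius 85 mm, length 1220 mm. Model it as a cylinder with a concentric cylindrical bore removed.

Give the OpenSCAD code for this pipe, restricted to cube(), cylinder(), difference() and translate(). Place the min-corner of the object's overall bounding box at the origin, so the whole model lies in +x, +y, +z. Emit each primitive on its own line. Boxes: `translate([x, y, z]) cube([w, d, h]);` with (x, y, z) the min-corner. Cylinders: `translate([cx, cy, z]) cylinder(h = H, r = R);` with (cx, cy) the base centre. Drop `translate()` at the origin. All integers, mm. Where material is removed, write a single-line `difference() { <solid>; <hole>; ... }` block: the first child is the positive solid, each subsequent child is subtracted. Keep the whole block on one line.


difference() { translate([101, 101, 0]) cylinder(h = 1220, r = 101); translate([101, 101, 0]) cylinder(h = 1220, r = 85); }


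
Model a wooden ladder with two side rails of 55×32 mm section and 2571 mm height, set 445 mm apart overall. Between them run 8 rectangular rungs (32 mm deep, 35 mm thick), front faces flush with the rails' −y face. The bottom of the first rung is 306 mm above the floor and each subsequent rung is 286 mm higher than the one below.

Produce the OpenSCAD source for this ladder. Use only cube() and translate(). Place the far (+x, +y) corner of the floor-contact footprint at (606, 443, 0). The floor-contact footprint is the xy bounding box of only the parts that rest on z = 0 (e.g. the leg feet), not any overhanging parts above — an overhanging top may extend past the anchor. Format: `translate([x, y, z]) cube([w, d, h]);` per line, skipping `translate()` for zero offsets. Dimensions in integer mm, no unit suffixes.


// rung span = 445 - 2*55 = 335
// rung[k] z = 306 + k*286
translate([161, 411, 0]) cube([55, 32, 2571]);
translate([551, 411, 0]) cube([55, 32, 2571]);
translate([216, 411, 306]) cube([335, 32, 35]);
translate([216, 411, 592]) cube([335, 32, 35]);
translate([216, 411, 878]) cube([335, 32, 35]);
translate([216, 411, 1164]) cube([335, 32, 35]);
translate([216, 411, 1450]) cube([335, 32, 35]);
translate([216, 411, 1736]) cube([335, 32, 35]);
translate([216, 411, 2022]) cube([335, 32, 35]);
translate([216, 411, 2308]) cube([335, 32, 35]);


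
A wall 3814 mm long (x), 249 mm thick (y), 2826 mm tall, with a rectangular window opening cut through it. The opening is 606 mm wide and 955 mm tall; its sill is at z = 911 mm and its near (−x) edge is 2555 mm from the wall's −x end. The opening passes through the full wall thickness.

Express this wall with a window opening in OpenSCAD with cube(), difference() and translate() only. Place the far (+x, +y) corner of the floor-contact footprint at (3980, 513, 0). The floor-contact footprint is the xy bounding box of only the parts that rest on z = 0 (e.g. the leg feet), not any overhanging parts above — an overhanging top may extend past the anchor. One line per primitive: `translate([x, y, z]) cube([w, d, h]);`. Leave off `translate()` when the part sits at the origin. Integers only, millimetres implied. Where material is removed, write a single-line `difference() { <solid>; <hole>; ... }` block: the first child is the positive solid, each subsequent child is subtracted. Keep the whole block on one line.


difference() { translate([166, 264, 0]) cube([3814, 249, 2826]); translate([2721, 264, 911]) cube([606, 249, 955]); }


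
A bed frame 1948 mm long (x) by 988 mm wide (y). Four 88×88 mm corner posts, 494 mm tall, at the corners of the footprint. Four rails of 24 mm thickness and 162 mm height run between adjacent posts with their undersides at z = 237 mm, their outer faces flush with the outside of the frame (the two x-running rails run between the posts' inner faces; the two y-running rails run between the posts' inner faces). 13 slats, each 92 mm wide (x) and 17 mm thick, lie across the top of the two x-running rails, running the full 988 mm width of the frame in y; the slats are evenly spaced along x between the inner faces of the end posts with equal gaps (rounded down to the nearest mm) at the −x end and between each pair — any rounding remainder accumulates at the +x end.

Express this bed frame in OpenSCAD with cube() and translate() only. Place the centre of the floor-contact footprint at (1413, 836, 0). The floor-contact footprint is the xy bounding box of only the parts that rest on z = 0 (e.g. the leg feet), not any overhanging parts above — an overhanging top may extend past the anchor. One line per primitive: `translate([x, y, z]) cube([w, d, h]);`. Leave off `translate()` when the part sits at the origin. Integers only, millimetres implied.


translate([439, 342, 0]) cube([88, 88, 494]);
translate([439, 1242, 0]) cube([88, 88, 494]);
translate([2299, 342, 0]) cube([88, 88, 494]);
translate([2299, 1242, 0]) cube([88, 88, 494]);
translate([527, 342, 237]) cube([1772, 24, 162]);
translate([527, 1306, 237]) cube([1772, 24, 162]);
translate([439, 430, 237]) cube([24, 812, 162]);
translate([2363, 430, 237]) cube([24, 812, 162]);
translate([568, 342, 399]) cube([92, 988, 17]);
translate([701, 342, 399]) cube([92, 988, 17]);
translate([834, 342, 399]) cube([92, 988, 17]);
translate([967, 342, 399]) cube([92, 988, 17]);
translate([1100, 342, 399]) cube([92, 988, 17]);
translate([1233, 342, 399]) cube([92, 988, 17]);
translate([1366, 342, 399]) cube([92, 988, 17]);
translate([1499, 342, 399]) cube([92, 988, 17]);
translate([1632, 342, 399]) cube([92, 988, 17]);
translate([1765, 342, 399]) cube([92, 988, 17]);
translate([1898, 342, 399]) cube([92, 988, 17]);
translate([2031, 342, 399]) cube([92, 988, 17]);
translate([2164, 342, 399]) cube([92, 988, 17]);
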